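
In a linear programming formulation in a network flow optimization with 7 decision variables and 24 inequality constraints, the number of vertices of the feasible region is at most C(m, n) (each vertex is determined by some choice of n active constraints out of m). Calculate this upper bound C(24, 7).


Each vertex corresponds to some choice of n active constraints out of m, so the number of vertices is at most C(m, n) = m! / (n!(m-n)!).
m = 24, n = 7
Numerator: 24 * 23 * 22 * 21 * 20 * 19 * 18
Denominator: 7! = 5040
C(24, 7) = 346104


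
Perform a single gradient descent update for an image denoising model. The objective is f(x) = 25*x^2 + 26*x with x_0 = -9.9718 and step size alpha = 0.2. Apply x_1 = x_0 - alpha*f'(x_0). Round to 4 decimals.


We compute the gradient at x_0 and apply the update.
f'(x) = 50*x + 26
f'(-9.9718) = 50*-9.9718 + 26 = -472.59
x_1 = -9.9718 - 0.2*-472.59 = 84.5462


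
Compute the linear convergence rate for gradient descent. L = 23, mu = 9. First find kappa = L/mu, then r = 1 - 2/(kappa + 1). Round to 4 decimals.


Step 1: Compute the condition number.
kappa = L/mu = 23/9 = 2.5556
Step 2: Compute the convergence rate.
r = 1 - 2/(kappa + 1) = 1 - 2*mu/(L + mu) = (L - mu)/(L + mu) = 14/32 = 0.4375


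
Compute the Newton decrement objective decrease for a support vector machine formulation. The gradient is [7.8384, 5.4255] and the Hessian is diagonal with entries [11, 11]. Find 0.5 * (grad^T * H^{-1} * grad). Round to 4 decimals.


Step 1: H is diagonal, so H^(-1) * g = [0.7126, 0.4932].
Step 2: g^T H^(-1) g = sum_i g_i^2 / H_ii
  = (7.8384)^2/11 + (5.4255)^2/11
  = 5.5855 + 2.676 = 8.2615
Step 3: Objective decrease = 0.5 * g^T H^(-1) g = 4.1308


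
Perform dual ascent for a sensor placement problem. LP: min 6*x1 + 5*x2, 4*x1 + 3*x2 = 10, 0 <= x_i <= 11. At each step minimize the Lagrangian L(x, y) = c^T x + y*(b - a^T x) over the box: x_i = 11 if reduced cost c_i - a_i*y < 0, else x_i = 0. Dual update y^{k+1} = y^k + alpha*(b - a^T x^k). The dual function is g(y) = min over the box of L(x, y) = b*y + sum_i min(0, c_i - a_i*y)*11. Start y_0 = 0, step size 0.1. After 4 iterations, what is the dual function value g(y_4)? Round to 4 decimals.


Dual ascent for LP: min 6*x1 + 5*x2, 4*x1 + 3*x2 = 10, 0 <= x_i <= 11
Step 1: y^k = 0.0, reduced costs: (6.0, 5.0)
  x^k = (0.0, 0.0), subgradient = b - a^T x = 10.0
  y^{k+1} = 0.0 + 0.1*10.0 = 1.0
Step 2: y^k = 1.0, reduced costs: (2.0, 2.0)
  x^k = (0.0, 0.0), subgradient = b - a^T x = 10.0
  y^{k+1} = 1.0 + 0.1*10.0 = 2.0
Step 3: y^k = 2.0, reduced costs: (-2.0, -1.0)
  x^k = (11.0, 11.0), subgradient = b - a^T x = -67.0
  y^{k+1} = 2.0 + 0.1*-67.0 = -4.7
Step 4: y^k = -4.7, reduced costs: (24.8, 19.1)
  x^k = (0.0, 0.0), subgradient = b - a^T x = 10.0
  y^{k+1} = -4.7 + 0.1*10.0 = -3.7
Dual objective at y_4 = -3.7: reduced costs (20.8, 16.1), box minimizer x = (0.0, 0.0)
g(y_4) = b*y + (c1 - a1*y)*x1 + (c2 - a2*y)*x2 = 10*(-3.7) + 20.8*0.0 + 16.1*0.0 = -37.0 + 0.0 + 0.0 = -37.0


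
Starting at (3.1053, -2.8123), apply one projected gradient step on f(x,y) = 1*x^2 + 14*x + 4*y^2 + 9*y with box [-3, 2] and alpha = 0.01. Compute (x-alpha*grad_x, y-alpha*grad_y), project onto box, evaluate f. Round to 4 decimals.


Step 1: Compute gradient at (3.1053, -2.8123).
grad_x = 2*1*3.1053 + 14 = 20.2106
grad_y = 2*4*-2.8123 + 9 = -13.4984
Step 2: Gradient step.
x_raw = 3.1053 - 0.01*20.2106 = 2.9032
y_raw = -2.8123 - 0.01*-13.4984 = -2.6773
Step 3: Project onto [-3, 2].
x_proj = clip(2.9032) = 2.0
y_proj = clip(-2.6773) = -2.6773
Step 4: Evaluate f.
f(2.0, -2.6773) = 36.5762


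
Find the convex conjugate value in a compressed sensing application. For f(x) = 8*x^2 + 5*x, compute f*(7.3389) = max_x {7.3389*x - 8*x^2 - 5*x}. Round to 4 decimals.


f*(y) = sup_x {y*x - a*x^2 - b*x} = sup_x {(y-b)*x - a*x^2}
FOC: (y - b) - 2a*x = 0 => x* = (y - b)/(2a)
x* = (7.3389 - 5)/(2*8) = 0.1462
f*(7.3389) = (y-b)^2/(4a) = (7.3389 - 5)^2/(4*8)
= 5.4705/32 = 0.171


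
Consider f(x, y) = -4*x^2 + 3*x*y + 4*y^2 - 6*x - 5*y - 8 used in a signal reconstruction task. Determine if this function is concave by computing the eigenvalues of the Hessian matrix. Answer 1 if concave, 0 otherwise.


The Hessian of f(x,y) = -4*x^2 + 3*x*y + 4*y^2 - 6*x - 5*y - 8 is:
H = [[-8, 3], [3, 8]]
Trace = -8 + 8 = 0
Determinant = -8*8 - (3)^2 = -73
Discriminant = (0)^2 - 4*-73 = 292.0
Eigenvalues: lambda_1 = -8.544, lambda_2 = 8.544
The function is not concave.

0


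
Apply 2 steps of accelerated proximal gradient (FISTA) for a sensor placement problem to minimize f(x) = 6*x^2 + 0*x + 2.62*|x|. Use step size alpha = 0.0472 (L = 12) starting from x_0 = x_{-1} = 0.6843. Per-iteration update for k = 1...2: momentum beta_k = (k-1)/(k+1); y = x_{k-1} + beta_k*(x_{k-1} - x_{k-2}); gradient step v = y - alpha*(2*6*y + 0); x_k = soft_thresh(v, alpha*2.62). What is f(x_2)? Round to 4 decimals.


FISTA on f(x) = 6*x^2 + 0*x + 2.62*|x|
L = 12, alpha = 0.0472
Iteration 1: beta = 0.0, y = 0.6843 + 0.0*(0.6843 - 0.6843) = 0.6843
  grad(y) = 8.2116, v = y - alpha*grad = 0.2967
  prox(v) = soft_thresh(0.2967, 0.1237) = 0.173
Iteration 2: beta = 0.3333, y = 0.173 + 0.3333*(0.173 - 0.6843) = 0.0026
  grad(y) = 0.0316, v = y - alpha*grad = 0.0011
  prox(v) = soft_thresh(0.0011, 0.1237) = 0.0
f(x_2) = 6*0.0^2 + 0*0.0 + 2.62*|0.0| = 0.0


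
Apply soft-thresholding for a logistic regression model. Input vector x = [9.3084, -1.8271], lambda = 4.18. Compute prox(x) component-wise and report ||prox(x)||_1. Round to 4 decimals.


Soft-thresholding with lambda = 4.18:
prox(9.3084) = sign(9.3084)*max(|9.3084| - 4.18, 0) = 5.1284
prox(-1.8271) = sign(-1.8271)*max(|-1.8271| - 4.18, 0) = 0.0
prox(x) = [5.1284, 0.0]
||prox(x)||_1 = 5.1284 + 0.0 = 5.1284


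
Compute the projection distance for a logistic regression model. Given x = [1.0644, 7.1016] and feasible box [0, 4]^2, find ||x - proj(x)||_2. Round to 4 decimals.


Project each component onto [0, 4].
clip(1.0644) = 1.0644, clip(7.1016) = 4.0
Projection = [1.0644, 4.0]
Squared diffs: [0.0, 9.6199]
Distance = sqrt(9.6199) = 3.1016


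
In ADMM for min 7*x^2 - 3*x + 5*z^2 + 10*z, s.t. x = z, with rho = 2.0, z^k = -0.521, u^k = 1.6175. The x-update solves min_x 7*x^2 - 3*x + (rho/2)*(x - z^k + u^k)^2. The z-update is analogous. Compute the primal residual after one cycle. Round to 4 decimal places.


ADMM iteration with rho = 2.0, z^k = -0.521, u^k = 1.6175
Step 1: x-update.
Minimize 7*x^2 - 3*x + (2.0/2)*(x + 0.521 + 1.6175)^2
FOC: (2*7 + 2.0)*x = 3 + 2.0*(-0.521 - 1.6175)
x^{k+1} = -0.0798
Step 2: z-update.
Minimize 5*z^2 + 10*z + (2.0/2)*(-0.0798 - z + 1.6175)^2
FOC: (2*5 + 2.0)*z = -10 + 2.0*(-0.0798 + 1.6175)
z^{k+1} = -0.5771
Step 3: u-update.
u^{k+1} = 1.6175 - 0.0798 + 0.5771 = 2.1147
Step 4: Primal residual = |-0.0798 + 0.5771| = 0.4972


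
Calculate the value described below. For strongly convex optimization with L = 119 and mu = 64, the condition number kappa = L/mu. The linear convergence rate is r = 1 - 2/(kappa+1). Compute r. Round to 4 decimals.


Step 1: Compute the condition number.
kappa = L/mu = 119/64 = 1.8594
Step 2: Compute the convergence rate.
r = 1 - 2/(kappa + 1) = 1 - 2*mu/(L + mu) = (L - mu)/(L + mu) = 55/183 = 0.3005


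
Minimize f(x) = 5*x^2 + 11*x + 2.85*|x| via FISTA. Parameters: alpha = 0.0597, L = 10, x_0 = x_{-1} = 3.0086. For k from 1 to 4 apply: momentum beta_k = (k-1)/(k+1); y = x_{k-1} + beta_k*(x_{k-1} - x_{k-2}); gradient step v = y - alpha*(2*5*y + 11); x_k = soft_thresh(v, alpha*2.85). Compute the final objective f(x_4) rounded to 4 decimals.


FISTA on f(x) = 5*x^2 + 11*x + 2.85*|x|
L = 10, alpha = 0.0597
Iteration 1: beta = 0.0, y = 3.0086 + 0.0*(3.0086 - 3.0086) = 3.0086
  grad(y) = 41.086, v = y - alpha*grad = 0.5558
  prox(v) = soft_thresh(0.5558, 0.1701) = 0.3856
Iteration 2: beta = 0.3333, y = 0.3856 + 0.3333*(0.3856 - 3.0086) = -0.4887
  grad(y) = 6.1129, v = y - alpha*grad = -0.8536
  prox(v) = soft_thresh(-0.8536, 0.1701) = -0.6835
Iteration 3: beta = 0.5, y = -0.6835 + 0.5*(-0.6835 - 0.3856) = -1.2181
  grad(y) = -1.1807, v = y - alpha*grad = -1.1476
  prox(v) = soft_thresh(-1.1476, 0.1701) = -0.9774
Iteration 4: beta = 0.6, y = -0.9774 + 0.6*(-0.9774 + 0.6835) = -1.1538
  grad(y) = -0.5379, v = y - alpha*grad = -1.1217
  prox(v) = soft_thresh(-1.1217, 0.1701) = -0.9515
f(x_4) = 5*(-0.9515)^2 + 11*(-0.9515) + 2.85*|-0.9515| = -3.2279


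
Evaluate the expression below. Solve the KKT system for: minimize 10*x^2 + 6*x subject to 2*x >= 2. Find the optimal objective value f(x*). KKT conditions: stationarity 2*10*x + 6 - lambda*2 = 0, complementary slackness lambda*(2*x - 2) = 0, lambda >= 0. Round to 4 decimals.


Step 1: Try lambda = 0 (constraint inactive).
x_unc = -6/(2*10) = -0.3
Check: 2*-0.3 = -0.6 < 2 -- violated!
Step 2: Constraint must be active: 2*x = 2
x* = 2/2 = 1.0
lambda = (2*10*1.0 + 6)/2 = 13.0
Step 3: Compute optimal value.
f(x*) = 10*1.0^2 + 6*1.0 = 16.0


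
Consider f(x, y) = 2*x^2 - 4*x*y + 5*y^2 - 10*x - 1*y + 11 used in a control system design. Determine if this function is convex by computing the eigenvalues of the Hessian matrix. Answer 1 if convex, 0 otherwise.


The Hessian of f(x,y) = 2*x^2 - 4*x*y + 5*y^2 - 10*x - 1*y + 11 is:
H = [[4, -4], [-4, 10]]
Trace = 4 + 10 = 14
Determinant = 4*10 - (-4)^2 = 24
Discriminant = (14)^2 - 4*24 = 100.0
Eigenvalues: lambda_1 = 2.0, lambda_2 = 12.0
The function is convex.

1


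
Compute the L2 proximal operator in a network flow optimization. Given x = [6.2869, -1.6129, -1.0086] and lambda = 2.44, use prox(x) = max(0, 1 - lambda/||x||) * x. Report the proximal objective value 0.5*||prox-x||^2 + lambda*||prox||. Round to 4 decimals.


Step 1: Compute ||x||.
||x|| = 6.5684
Step 2: Compute scaling factor.
scale = max(0, 1 - 2.44/6.5684) = 0.6285
Step 3: prox(x) = [3.9515, -1.0137, -0.6339]
||prox(x)|| = 4.1284
Step 4: Proximal objective.
0.5*||prox-x||^2 = 2.9768
lambda*||prox|| = 10.0733
Total = 13.0501


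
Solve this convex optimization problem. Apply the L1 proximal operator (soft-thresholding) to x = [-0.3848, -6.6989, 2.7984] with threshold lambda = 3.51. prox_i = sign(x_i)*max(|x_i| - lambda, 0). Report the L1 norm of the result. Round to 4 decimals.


Soft-thresholding with lambda = 3.51:
prox(-0.3848) = sign(-0.3848)*max(|-0.3848| - 3.51, 0) = 0.0
prox(-6.6989) = sign(-6.6989)*max(|-6.6989| - 3.51, 0) = -3.1889
prox(2.7984) = sign(2.7984)*max(|2.7984| - 3.51, 0) = 0.0
prox(x) = [0.0, -3.1889, 0.0]
||prox(x)||_1 = 0.0 + 3.1889 + 0.0 = 3.1889


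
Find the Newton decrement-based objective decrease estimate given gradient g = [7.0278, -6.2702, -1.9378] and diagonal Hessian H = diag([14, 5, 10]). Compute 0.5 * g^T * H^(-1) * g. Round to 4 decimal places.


Step 1: H is diagonal, so H^(-1) * g = [0.502, -1.254, -0.1938].
Step 2: g^T H^(-1) g = sum_i g_i^2 / H_ii
  = (7.0278)^2/14 + (-6.2702)^2/5 + (-1.9378)^2/10
  = 3.5279 + 7.8631 + 0.3755 = 11.7664
Step 3: Objective decrease = 0.5 * g^T H^(-1) g = 5.8832


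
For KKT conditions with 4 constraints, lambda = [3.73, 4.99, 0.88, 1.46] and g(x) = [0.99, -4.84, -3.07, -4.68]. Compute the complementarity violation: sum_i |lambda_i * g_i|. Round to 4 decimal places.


KKT complementary slackness check:
lambda_1 * g_1 = 3.73 * 0.99 = 3.6927
lambda_2 * g_2 = 4.99 * -4.84 = -24.1516
lambda_3 * g_3 = 0.88 * -3.07 = -2.7016
lambda_4 * g_4 = 1.46 * -4.68 = -6.8328
Total violation = 3.6927 + 24.1516 + 2.7016 + 6.8328 = 37.3787


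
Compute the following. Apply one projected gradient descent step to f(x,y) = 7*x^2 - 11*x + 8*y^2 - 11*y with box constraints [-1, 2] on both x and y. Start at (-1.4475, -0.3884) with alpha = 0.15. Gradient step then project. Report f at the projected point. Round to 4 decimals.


Step 1: Compute gradient at (-1.4475, -0.3884).
grad_x = 2*7*-1.4475 - 11 = -31.265
grad_y = 2*8*-0.3884 - 11 = -17.2144
Step 2: Gradient step.
x_raw = -1.4475 - 0.15*-31.265 = 3.2423
y_raw = -0.3884 - 0.15*-17.2144 = 2.1938
Step 3: Project onto [-1, 2].
x_proj = clip(3.2423) = 2.0
y_proj = clip(2.1938) = 2.0
Step 4: Evaluate f.
f(2.0, 2.0) = 16.0


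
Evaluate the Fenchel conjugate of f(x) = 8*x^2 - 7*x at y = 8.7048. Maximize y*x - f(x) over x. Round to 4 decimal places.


f*(y) = sup_x {y*x - a*x^2 - b*x} = sup_x {(y-b)*x - a*x^2}
FOC: (y - b) - 2a*x = 0 => x* = (y - b)/(2a)
x* = (8.7048 + 7)/(2*8) = 0.9816
f*(8.7048) = (y-b)^2/(4a) = (8.7048 + 7)^2/(4*8)
= 246.6407/32 = 7.7075


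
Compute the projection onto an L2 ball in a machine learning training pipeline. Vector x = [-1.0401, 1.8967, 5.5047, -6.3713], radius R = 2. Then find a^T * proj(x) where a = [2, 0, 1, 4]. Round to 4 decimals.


Step 1: Compute ||x|| (intermediates to 6 decimals).
||x|| = sqrt((-1.0401)^2 + 1.8967^2 + 5.5047^2 + (-6.3713)^2) = 8.693358
Step 2: Project.
Since ||x|| > R, scale = R/||x|| = 2/8.693358 = 0.230061, proj(x) = scale * x
proj(x) = [-0.239286, 0.436357, 1.266417, -1.465788]
Step 3: Dot product.
a^T * proj(x) = 2*(-0.239286) + 0*0.436357 + 1*1.266417 + 4*(-1.465788) = -5.0753


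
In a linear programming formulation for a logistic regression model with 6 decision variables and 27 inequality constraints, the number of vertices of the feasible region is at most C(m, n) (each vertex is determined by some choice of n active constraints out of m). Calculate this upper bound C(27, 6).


Each vertex corresponds to some choice of n active constraints out of m, so the number of vertices is at most C(m, n) = m! / (n!(m-n)!).
m = 27, n = 6
Numerator: 27 * 26 * 25 * 24 * 23 * 22
Denominator: 6! = 720
C(27, 6) = 296010


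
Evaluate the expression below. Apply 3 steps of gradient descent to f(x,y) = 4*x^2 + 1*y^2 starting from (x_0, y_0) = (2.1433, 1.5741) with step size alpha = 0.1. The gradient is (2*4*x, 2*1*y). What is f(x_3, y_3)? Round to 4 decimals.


Gradient descent on f(x,y) = 4*x^2 + 1*y^2.
Starting point: (2.1433, 1.5741), alpha = 0.1
Step 1: grad_x = 2*4*2.1433 = 17.1464, grad_y = 2*1*1.5741 = 3.1482
  x_1 = 2.1433 - 0.1*17.1464 = 0.4287
  y_1 = 1.5741 - 0.1*3.1482 = 1.2593
Step 2: grad_x = 2*4*0.4287 = 3.4293, grad_y = 2*1*1.2593 = 2.5186
  x_2 = 0.4287 - 0.1*3.4293 = 0.0857
  y_2 = 1.2593 - 0.1*2.5186 = 1.0074
Step 3: grad_x = 2*4*0.0857 = 0.6859, grad_y = 2*1*1.0074 = 2.0148
  x_3 = 0.0857 - 0.1*0.6859 = 0.0171
  y_3 = 1.0074 - 0.1*2.0148 = 0.8059
f(0.0171, 0.8059) = 4*0.0171^2 + 1*0.8059^2 = 0.6507


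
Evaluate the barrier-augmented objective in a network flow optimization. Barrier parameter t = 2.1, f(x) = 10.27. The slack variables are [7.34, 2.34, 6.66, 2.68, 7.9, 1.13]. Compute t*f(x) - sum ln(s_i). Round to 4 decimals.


Step 1: Compute log-barrier.
ln values: [1.9933, 0.8502, 1.8961, 0.9858, 2.0669, 0.1222]
phi = -(1.9933 + 0.8502 + 1.8961 + 0.9858 + 2.0669 + 0.1222) = -7.9145
Step 2: Compute augmented objective.
t*f(x) = 2.1*10.27 = 21.567
Total = 21.567 - 7.9145 = 13.6525


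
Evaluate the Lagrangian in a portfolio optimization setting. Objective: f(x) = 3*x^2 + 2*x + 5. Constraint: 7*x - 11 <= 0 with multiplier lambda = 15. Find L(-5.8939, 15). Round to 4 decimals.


Step 1: Evaluate f(x).
f(-5.8939) = 3*(-5.8939)^2 + 2*(-5.8939) + 5 = 97.4264
Step 2: Evaluate g(x).
g(-5.8939) = 7*-5.8939 - 11 = -52.2573
Step 3: Compute Lagrangian.
L = 97.4264 + 15*-52.2573 = -686.4331


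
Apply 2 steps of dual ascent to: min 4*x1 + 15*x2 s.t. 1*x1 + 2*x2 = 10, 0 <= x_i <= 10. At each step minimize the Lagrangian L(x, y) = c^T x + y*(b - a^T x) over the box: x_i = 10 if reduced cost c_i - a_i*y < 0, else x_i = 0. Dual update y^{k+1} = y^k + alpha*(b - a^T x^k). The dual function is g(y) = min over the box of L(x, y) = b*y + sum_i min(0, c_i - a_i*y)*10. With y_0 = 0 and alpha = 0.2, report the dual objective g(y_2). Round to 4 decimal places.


Dual ascent for LP: min 4*x1 + 15*x2, 1*x1 + 2*x2 = 10, 0 <= x_i <= 10
Step 1: y^k = 0.0, reduced costs: (4.0, 15.0)
  x^k = (0.0, 0.0), subgradient = b - a^T x = 10.0
  y^{k+1} = 0.0 + 0.2*10.0 = 2.0
Step 2: y^k = 2.0, reduced costs: (2.0, 11.0)
  x^k = (0.0, 0.0), subgradient = b - a^T x = 10.0
  y^{k+1} = 2.0 + 0.2*10.0 = 4.0
Dual objective at y_2 = 4.0: reduced costs (0.0, 7.0), box minimizer x = (0.0, 0.0)
g(y_2) = b*y + (c1 - a1*y)*x1 + (c2 - a2*y)*x2 = 10*4.0 + 0.0*0.0 + 7.0*0.0 = 40.0 + 0.0 + 0.0 = 40.0


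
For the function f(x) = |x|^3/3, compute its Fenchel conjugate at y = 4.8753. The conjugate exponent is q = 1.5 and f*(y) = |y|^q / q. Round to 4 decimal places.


The conjugate exponent q satisfies 1/p + 1/q = 1.
p = 3, so q = 3/(3 - 1) = 1.5
|y|^q = 4.8753^1.5 = 10.7647
f*(4.8753) = 10.7647 / 1.5 = 7.1765


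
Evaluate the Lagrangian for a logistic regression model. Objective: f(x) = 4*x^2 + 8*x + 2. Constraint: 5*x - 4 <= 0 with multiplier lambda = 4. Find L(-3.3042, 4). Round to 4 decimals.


Step 1: Evaluate f(x).
f(-3.3042) = 4*(-3.3042)^2 + 8*(-3.3042) + 2 = 19.2374
Step 2: Evaluate g(x).
g(-3.3042) = 5*-3.3042 - 4 = -20.521
Step 3: Compute Lagrangian.
L = 19.2374 + 4*-20.521 = -62.8466


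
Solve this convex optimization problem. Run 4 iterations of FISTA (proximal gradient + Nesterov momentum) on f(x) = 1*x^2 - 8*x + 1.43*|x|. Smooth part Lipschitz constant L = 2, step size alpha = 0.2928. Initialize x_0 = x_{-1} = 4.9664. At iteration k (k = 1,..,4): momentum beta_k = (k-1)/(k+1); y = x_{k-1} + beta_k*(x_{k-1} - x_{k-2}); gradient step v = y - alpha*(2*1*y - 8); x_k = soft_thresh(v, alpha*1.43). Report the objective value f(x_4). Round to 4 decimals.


FISTA on f(x) = 1*x^2 - 8*x + 1.43*|x|
L = 2, alpha = 0.2928
Iteration 1: beta = 0.0, y = 4.9664 + 0.0*(4.9664 - 4.9664) = 4.9664
  grad(y) = 1.9328, v = y - alpha*grad = 4.4005
  prox(v) = soft_thresh(4.4005, 0.4187) = 3.9818
Iteration 2: beta = 0.3333, y = 3.9818 + 0.3333*(3.9818 - 4.9664) = 3.6536
  grad(y) = -0.6929, v = y - alpha*grad = 3.8564
  prox(v) = soft_thresh(3.8564, 0.4187) = 3.4377
Iteration 3: beta = 0.5, y = 3.4377 + 0.5*(3.4377 - 3.9818) = 3.1657
  grad(y) = -1.6686, v = y - alpha*grad = 3.6543
  prox(v) = soft_thresh(3.6543, 0.4187) = 3.2356
Iteration 4: beta = 0.6, y = 3.2356 + 0.6*(3.2356 - 3.4377) = 3.1143
  grad(y) = -1.7715, v = y - alpha*grad = 3.633
  prox(v) = soft_thresh(3.633, 0.4187) = 3.2142
f(x_4) = 1*3.2142^2 - 8*3.2142 + 1.43*|3.2142| = -10.7862


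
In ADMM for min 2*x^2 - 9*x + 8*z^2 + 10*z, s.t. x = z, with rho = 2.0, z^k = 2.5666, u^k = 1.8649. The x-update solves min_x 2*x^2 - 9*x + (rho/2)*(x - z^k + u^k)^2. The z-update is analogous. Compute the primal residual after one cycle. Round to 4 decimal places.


ADMM iteration with rho = 2.0, z^k = 2.5666, u^k = 1.8649
Step 1: x-update.
Minimize 2*x^2 - 9*x + (2.0/2)*(x - 2.5666 + 1.8649)^2
FOC: (2*2 + 2.0)*x = 9 + 2.0*(2.5666 - 1.8649)
x^{k+1} = 1.7339
Step 2: z-update.
Minimize 8*z^2 + 10*z + (2.0/2)*(1.7339 - z + 1.8649)^2
FOC: (2*8 + 2.0)*z = -10 + 2.0*(1.7339 + 1.8649)
z^{k+1} = -0.1557
Step 3: u-update.
u^{k+1} = 1.8649 + 1.7339 + 0.1557 = 3.7545
Step 4: Primal residual = |1.7339 + 0.1557| = 1.8896


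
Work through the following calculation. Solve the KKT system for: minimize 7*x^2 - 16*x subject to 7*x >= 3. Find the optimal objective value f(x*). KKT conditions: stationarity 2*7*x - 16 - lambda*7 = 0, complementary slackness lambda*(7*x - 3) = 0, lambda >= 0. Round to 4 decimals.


Step 1: Try lambda = 0 (constraint inactive).
Stationarity: 2*7*x - 16 = 0
x* = 16/(2*7) = 8/7 = 1.1429 (rounded; the exact value 8/7 is used below)
Check constraint: 7*1.1429 = 8.0003 >= 3 -- satisfied.
Step 2: Compute optimal value.
f(x*) = 7*(8/7)^2 - 16*(8/7) = -9.1429


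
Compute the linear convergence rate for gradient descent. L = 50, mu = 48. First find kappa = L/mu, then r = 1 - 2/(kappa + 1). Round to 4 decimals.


Step 1: Compute the condition number.
kappa = L/mu = 50/48 = 1.0417
Step 2: Compute the convergence rate.
r = 1 - 2/(kappa + 1) = 1 - 2*mu/(L + mu) = (L - mu)/(L + mu) = 2/98 = 0.0204


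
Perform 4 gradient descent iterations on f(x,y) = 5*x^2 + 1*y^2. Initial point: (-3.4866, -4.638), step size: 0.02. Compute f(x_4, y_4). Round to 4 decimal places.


Gradient descent on f(x,y) = 5*x^2 + 1*y^2.
Starting point: (-3.4866, -4.638), alpha = 0.02
Step 1: grad_x = 2*5*-3.4866 = -34.866, grad_y = 2*1*-4.638 = -9.276
  x_1 = -3.4866 - 0.02*-34.866 = -2.7893
  y_1 = -4.638 - 0.02*-9.276 = -4.4525
Step 2: grad_x = 2*5*-2.7893 = -27.8928, grad_y = 2*1*-4.4525 = -8.905
  x_2 = -2.7893 - 0.02*-27.8928 = -2.2314
  y_2 = -4.4525 - 0.02*-8.905 = -4.2744
Step 3: grad_x = 2*5*-2.2314 = -22.3142, grad_y = 2*1*-4.2744 = -8.5488
  x_3 = -2.2314 - 0.02*-22.3142 = -1.7851
  y_3 = -4.2744 - 0.02*-8.5488 = -4.1034
Step 4: grad_x = 2*5*-1.7851 = -17.8514, grad_y = 2*1*-4.1034 = -8.2068
  x_4 = -1.7851 - 0.02*-17.8514 = -1.4281
  y_4 = -4.1034 - 0.02*-8.2068 = -3.9393
f(-1.4281, -3.9393) = 5*(-1.4281)^2 + 1*(-3.9393)^2 = 25.7154


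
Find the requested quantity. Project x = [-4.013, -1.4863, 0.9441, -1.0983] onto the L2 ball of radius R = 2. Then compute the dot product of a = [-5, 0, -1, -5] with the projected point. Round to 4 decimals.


Step 1: Compute ||x|| (intermediates to 6 decimals).
||x|| = sqrt((-4.013)^2 + (-1.4863)^2 + 0.9441^2 + (-1.0983)^2) = 4.517836
Step 2: Project.
Since ||x|| > R, scale = R/||x|| = 2/4.517836 = 0.44269, proj(x) = scale * x
proj(x) = [-1.776515, -0.65797, 0.417944, -0.486206]
Step 3: Dot product.
a^T * proj(x) = -5*(-1.776515) + 0*(-0.65797) - 1*0.417944 - 5*(-0.486206) = 10.8957


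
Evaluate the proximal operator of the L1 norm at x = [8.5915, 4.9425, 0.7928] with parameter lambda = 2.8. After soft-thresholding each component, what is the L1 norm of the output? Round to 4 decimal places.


Soft-thresholding with lambda = 2.8:
prox(8.5915) = sign(8.5915)*max(|8.5915| - 2.8, 0) = 5.7915
prox(4.9425) = sign(4.9425)*max(|4.9425| - 2.8, 0) = 2.1425
prox(0.7928) = sign(0.7928)*max(|0.7928| - 2.8, 0) = 0.0
prox(x) = [5.7915, 2.1425, 0.0]
||prox(x)||_1 = 5.7915 + 2.1425 + 0.0 = 7.934


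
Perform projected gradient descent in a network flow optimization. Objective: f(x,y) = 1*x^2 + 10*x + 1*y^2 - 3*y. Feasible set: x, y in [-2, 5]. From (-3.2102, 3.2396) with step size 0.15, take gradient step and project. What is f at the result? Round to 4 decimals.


Step 1: Compute gradient at (-3.2102, 3.2396).
grad_x = 2*1*-3.2102 + 10 = 3.5796
grad_y = 2*1*3.2396 - 3 = 3.4792
Step 2: Gradient step.
x_raw = -3.2102 - 0.15*3.5796 = -3.7471
y_raw = 3.2396 - 0.15*3.4792 = 2.7177
Step 3: Project onto [-2, 5].
x_proj = clip(-3.7471) = -2.0
y_proj = clip(2.7177) = 2.7177
Step 4: Evaluate f.
f(-2.0, 2.7177) = -16.7672


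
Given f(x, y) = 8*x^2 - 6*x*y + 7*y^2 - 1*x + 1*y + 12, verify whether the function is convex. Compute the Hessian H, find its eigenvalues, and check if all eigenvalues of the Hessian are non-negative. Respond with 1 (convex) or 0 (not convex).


The Hessian of f(x,y) = 8*x^2 - 6*x*y + 7*y^2 - 1*x + 1*y + 12 is:
H = [[16, -6], [-6, 14]]
Trace = 16 + 14 = 30
Determinant = 16*14 - (-6)^2 = 188
Discriminant = (30)^2 - 4*188 = 148.0
Eigenvalues: lambda_1 = 8.9172, lambda_2 = 21.0828
The function is convex.

1


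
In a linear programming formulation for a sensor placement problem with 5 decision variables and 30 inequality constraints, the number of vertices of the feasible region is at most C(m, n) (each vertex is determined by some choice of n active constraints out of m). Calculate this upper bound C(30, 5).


Each vertex corresponds to some choice of n active constraints out of m, so the number of vertices is at most C(m, n) = m! / (n!(m-n)!).
m = 30, n = 5
Numerator: 30 * 29 * 28 * 27 * 26
Denominator: 5! = 120
C(30, 5) = 142506


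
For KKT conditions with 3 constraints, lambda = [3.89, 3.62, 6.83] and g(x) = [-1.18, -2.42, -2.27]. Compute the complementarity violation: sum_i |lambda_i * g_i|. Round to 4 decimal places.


KKT complementary slackness check:
lambda_1 * g_1 = 3.89 * -1.18 = -4.5902
lambda_2 * g_2 = 3.62 * -2.42 = -8.7604
lambda_3 * g_3 = 6.83 * -2.27 = -15.5041
Total violation = 4.5902 + 8.7604 + 15.5041 = 28.8547


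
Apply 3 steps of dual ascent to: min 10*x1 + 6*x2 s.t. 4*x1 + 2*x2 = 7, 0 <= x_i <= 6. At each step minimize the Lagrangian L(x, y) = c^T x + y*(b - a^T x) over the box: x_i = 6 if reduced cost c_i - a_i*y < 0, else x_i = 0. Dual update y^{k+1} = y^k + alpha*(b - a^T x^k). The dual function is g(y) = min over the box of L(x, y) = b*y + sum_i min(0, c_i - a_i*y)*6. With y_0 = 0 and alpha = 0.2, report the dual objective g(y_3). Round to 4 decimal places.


Dual ascent for LP: min 10*x1 + 6*x2, 4*x1 + 2*x2 = 7, 0 <= x_i <= 6
Step 1: y^k = 0.0, reduced costs: (10.0, 6.0)
  x^k = (0.0, 0.0), subgradient = b - a^T x = 7.0
  y^{k+1} = 0.0 + 0.2*7.0 = 1.4
Step 2: y^k = 1.4, reduced costs: (4.4, 3.2)
  x^k = (0.0, 0.0), subgradient = b - a^T x = 7.0
  y^{k+1} = 1.4 + 0.2*7.0 = 2.8
Step 3: y^k = 2.8, reduced costs: (-1.2, 0.4)
  x^k = (6.0, 0.0), subgradient = b - a^T x = -17.0
  y^{k+1} = 2.8 + 0.2*-17.0 = -0.6
Dual objective at y_3 = -0.6: reduced costs (12.4, 7.2), box minimizer x = (0.0, 0.0)
g(y_3) = b*y + (c1 - a1*y)*x1 + (c2 - a2*y)*x2 = 7*(-0.6) + 12.4*0.0 + 7.2*0.0 = -4.2 + 0.0 + 0.0 = -4.2


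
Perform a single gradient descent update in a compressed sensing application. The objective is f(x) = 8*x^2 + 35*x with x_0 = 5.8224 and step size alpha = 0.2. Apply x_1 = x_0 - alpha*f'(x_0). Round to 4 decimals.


We compute the gradient at x_0 and apply the update.
f'(x) = 16*x + 35
f'(5.8224) = 16*5.8224 + 35 = 128.1584
x_1 = 5.8224 - 0.2*128.1584 = -19.8093


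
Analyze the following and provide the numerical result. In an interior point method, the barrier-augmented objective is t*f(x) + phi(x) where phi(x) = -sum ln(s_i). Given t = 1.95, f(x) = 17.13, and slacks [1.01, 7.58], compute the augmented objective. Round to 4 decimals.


Step 1: Compute log-barrier.
ln values: [0.01, 2.0255]
phi = -(0.01 + 2.0255) = -2.0355
Step 2: Compute augmented objective.
t*f(x) = 1.95*17.13 = 33.4035
Total = 33.4035 - 2.0355 = 31.368


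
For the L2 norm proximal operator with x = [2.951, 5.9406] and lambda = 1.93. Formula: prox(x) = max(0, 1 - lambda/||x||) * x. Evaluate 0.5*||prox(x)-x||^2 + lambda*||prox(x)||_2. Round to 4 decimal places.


Step 1: Compute ||x||.
||x|| = 6.6332
Step 2: Compute scaling factor.
scale = max(0, 1 - 1.93/6.6332) = 0.709
Step 3: prox(x) = [2.0924, 4.2121]
||prox(x)|| = 4.7032
Step 4: Proximal objective.
0.5*||prox-x||^2 = 1.8625
lambda*||prox|| = 9.0772
Total = 10.9396


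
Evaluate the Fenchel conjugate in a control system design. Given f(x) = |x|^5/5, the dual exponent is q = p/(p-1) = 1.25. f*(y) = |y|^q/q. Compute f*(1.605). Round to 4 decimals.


The conjugate exponent q satisfies 1/p + 1/q = 1.
p = 5, so q = 5/(5 - 1) = 1.25
|y|^q = 1.605^1.25 = 1.8065
f*(1.605) = 1.8065 / 1.25 = 1.4452


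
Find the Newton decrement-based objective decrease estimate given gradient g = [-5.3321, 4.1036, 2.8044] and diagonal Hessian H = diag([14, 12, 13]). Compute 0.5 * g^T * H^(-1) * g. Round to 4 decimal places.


Step 1: H is diagonal, so H^(-1) * g = [-0.3809, 0.342, 0.2157].
Step 2: g^T H^(-1) g = sum_i g_i^2 / H_ii
  = (-5.3321)^2/14 + (4.1036)^2/12 + (2.8044)^2/13
  = 2.0308 + 1.4033 + 0.605 = 4.0391
Step 3: Objective decrease = 0.5 * g^T H^(-1) g = 2.0195


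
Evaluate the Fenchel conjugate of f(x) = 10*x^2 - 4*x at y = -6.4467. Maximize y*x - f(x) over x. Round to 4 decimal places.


f*(y) = sup_x {y*x - a*x^2 - b*x} = sup_x {(y-b)*x - a*x^2}
FOC: (y - b) - 2a*x = 0 => x* = (y - b)/(2a)
x* = (-6.4467 + 4)/(2*10) = -0.1223
f*(-6.4467) = (y-b)^2/(4a) = (-6.4467 + 4)^2/(4*10)
= 5.9863/40 = 0.1497


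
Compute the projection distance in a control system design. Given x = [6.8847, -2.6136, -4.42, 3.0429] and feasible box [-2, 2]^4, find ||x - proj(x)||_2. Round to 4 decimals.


Project each component onto [-2, 2].
clip(6.8847) = 2.0, clip(-2.6136) = -2.0, clip(-4.42) = -2.0, clip(3.0429) = 2.0
Projection = [2.0, -2.0, -2.0, 2.0]
Squared diffs: [23.8603, 0.3765, 5.8564, 1.0876]
Distance = sqrt(31.1808) = 5.584


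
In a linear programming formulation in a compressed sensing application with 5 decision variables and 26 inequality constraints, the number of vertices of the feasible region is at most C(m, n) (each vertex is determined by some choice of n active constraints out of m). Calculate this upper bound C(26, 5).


Each vertex corresponds to some choice of n active constraints out of m, so the number of vertices is at most C(m, n) = m! / (n!(m-n)!).
m = 26, n = 5
Numerator: 26 * 25 * 24 * 23 * 22
Denominator: 5! = 120
C(26, 5) = 65780


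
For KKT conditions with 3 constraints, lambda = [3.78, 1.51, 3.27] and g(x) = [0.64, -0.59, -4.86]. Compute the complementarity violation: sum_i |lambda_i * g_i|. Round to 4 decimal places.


KKT complementary slackness check:
lambda_1 * g_1 = 3.78 * 0.64 = 2.4192
lambda_2 * g_2 = 1.51 * -0.59 = -0.8909
lambda_3 * g_3 = 3.27 * -4.86 = -15.8922
Total violation = 2.4192 + 0.8909 + 15.8922 = 19.2023


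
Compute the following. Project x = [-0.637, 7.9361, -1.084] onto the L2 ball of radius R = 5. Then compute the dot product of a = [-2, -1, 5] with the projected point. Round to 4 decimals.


Step 1: Compute ||x|| (intermediates to 6 decimals).
||x|| = sqrt((-0.637)^2 + 7.9361^2 + (-1.084)^2) = 8.03508
Step 2: Project.
Since ||x|| > R, scale = R/||x|| = 5/8.03508 = 0.622271, proj(x) = scale * x
proj(x) = [-0.396387, 4.938405, -0.674542]
Step 3: Dot product.
a^T * proj(x) = -2*(-0.396387) - 1*4.938405 + 5*(-0.674542) = -7.5183


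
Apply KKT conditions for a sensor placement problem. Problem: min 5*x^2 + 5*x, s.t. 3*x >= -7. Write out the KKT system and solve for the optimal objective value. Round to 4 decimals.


Step 1: Try lambda = 0 (constraint inactive).
Stationarity: 2*5*x + 5 = 0
x* = -5/(2*5) = -0.5
Check constraint: 3*-0.5 = -1.5 >= -7 -- satisfied.
Step 2: Compute optimal value.
f(x*) = 5*(-0.5)^2 + 5*(-0.5) = -1.25


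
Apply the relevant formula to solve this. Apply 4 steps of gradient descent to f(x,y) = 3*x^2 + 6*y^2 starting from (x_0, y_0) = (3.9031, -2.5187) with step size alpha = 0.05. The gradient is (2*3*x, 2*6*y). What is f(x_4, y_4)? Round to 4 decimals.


Gradient descent on f(x,y) = 3*x^2 + 6*y^2.
Starting point: (3.9031, -2.5187), alpha = 0.05
Step 1: grad_x = 2*3*3.9031 = 23.4186, grad_y = 2*6*-2.5187 = -30.2244
  x_1 = 3.9031 - 0.05*23.4186 = 2.7322
  y_1 = -2.5187 - 0.05*-30.2244 = -1.0075
Step 2: grad_x = 2*3*2.7322 = 16.393, grad_y = 2*6*-1.0075 = -12.0898
  x_2 = 2.7322 - 0.05*16.393 = 1.9125
  y_2 = -1.0075 - 0.05*-12.0898 = -0.403
Step 3: grad_x = 2*3*1.9125 = 11.4751, grad_y = 2*6*-0.403 = -4.8359
  x_3 = 1.9125 - 0.05*11.4751 = 1.3388
  y_3 = -0.403 - 0.05*-4.8359 = -0.1612
Step 4: grad_x = 2*3*1.3388 = 8.0326, grad_y = 2*6*-0.1612 = -1.9344
  x_4 = 1.3388 - 0.05*8.0326 = 0.9371
  y_4 = -0.1612 - 0.05*-1.9344 = -0.0645
f(0.9371, -0.0645) = 3*0.9371^2 + 6*(-0.0645)^2 = 2.6596


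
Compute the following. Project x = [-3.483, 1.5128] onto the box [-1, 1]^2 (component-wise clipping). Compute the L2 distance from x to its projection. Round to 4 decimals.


Project each component onto [-1, 1].
clip(-3.483) = -1.0, clip(1.5128) = 1.0
Projection = [-1.0, 1.0]
Squared diffs: [6.1653, 0.263]
Distance = sqrt(6.4283) = 2.5354


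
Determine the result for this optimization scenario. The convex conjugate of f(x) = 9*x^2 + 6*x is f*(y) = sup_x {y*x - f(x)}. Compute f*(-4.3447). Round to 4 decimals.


f*(y) = sup_x {y*x - a*x^2 - b*x} = sup_x {(y-b)*x - a*x^2}
FOC: (y - b) - 2a*x = 0 => x* = (y - b)/(2a)
x* = (-4.3447 - 6)/(2*9) = -0.5747
f*(-4.3447) = (y-b)^2/(4a) = (-4.3447 - 6)^2/(4*9)
= 107.0128/36 = 2.9726


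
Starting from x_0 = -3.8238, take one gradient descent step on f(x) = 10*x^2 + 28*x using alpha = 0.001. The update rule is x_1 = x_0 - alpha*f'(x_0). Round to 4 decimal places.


We compute the gradient at x_0 and apply the update.
f'(x) = 20*x + 28
f'(-3.8238) = 20*-3.8238 + 28 = -48.476
x_1 = -3.8238 - 0.001*-48.476 = -3.7753


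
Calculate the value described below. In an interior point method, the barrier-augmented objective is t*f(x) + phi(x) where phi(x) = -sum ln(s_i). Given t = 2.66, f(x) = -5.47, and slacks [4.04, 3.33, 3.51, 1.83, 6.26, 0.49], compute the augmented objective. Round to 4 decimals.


Step 1: Compute log-barrier.
ln values: [1.3962, 1.203, 1.2556, 0.6043, 1.8342, -0.7133]
phi = -(1.3962 + 1.203 + 1.2556 + 0.6043 + 1.8342 - 0.7133) = -5.58
Step 2: Compute augmented objective.
t*f(x) = 2.66*-5.47 = -14.5502
Total = -14.5502 - 5.58 = -20.1302


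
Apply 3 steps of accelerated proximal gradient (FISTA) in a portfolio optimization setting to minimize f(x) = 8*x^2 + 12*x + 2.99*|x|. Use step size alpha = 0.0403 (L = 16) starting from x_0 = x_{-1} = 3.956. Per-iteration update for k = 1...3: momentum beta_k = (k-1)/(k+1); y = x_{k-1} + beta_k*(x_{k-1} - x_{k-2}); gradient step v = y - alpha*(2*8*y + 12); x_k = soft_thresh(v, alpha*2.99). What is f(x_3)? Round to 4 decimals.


FISTA on f(x) = 8*x^2 + 12*x + 2.99*|x|
L = 16, alpha = 0.0403
Iteration 1: beta = 0.0, y = 3.956 + 0.0*(3.956 - 3.956) = 3.956
  grad(y) = 75.296, v = y - alpha*grad = 0.9216
  prox(v) = soft_thresh(0.9216, 0.1205) = 0.8011
Iteration 2: beta = 0.3333, y = 0.8011 + 0.3333*(0.8011 - 3.956) = -0.2506
  grad(y) = 7.9909, v = y - alpha*grad = -0.5726
  prox(v) = soft_thresh(-0.5726, 0.1205) = -0.4521
Iteration 3: beta = 0.5, y = -0.4521 + 0.5*(-0.4521 - 0.8011) = -1.0787
  grad(y) = -5.2591, v = y - alpha*grad = -0.8668
  prox(v) = soft_thresh(-0.8668, 0.1205) = -0.7463
f(x_3) = 8*(-0.7463)^2 + 12*(-0.7463) + 2.99*|-0.7463| = -2.2686


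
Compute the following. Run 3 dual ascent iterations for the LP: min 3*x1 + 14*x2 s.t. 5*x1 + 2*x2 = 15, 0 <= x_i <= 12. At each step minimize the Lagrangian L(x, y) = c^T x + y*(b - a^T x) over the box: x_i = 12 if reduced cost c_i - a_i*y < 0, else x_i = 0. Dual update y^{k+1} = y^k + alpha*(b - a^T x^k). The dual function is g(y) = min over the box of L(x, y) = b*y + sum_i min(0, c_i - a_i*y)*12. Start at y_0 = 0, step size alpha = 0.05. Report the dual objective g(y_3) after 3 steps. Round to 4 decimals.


Dual ascent for LP: min 3*x1 + 14*x2, 5*x1 + 2*x2 = 15, 0 <= x_i <= 12
Step 1: y^k = 0.0, reduced costs: (3.0, 14.0)
  x^k = (0.0, 0.0), subgradient = b - a^T x = 15.0
  y^{k+1} = 0.0 + 0.05*15.0 = 0.75
Step 2: y^k = 0.75, reduced costs: (-0.75, 12.5)
  x^k = (12.0, 0.0), subgradient = b - a^T x = -45.0
  y^{k+1} = 0.75 + 0.05*-45.0 = -1.5
Step 3: y^k = -1.5, reduced costs: (10.5, 17.0)
  x^k = (0.0, 0.0), subgradient = b - a^T x = 15.0
  y^{k+1} = -1.5 + 0.05*15.0 = -0.75
Dual objective at y_3 = -0.75: reduced costs (6.75, 15.5), box minimizer x = (0.0, 0.0)
g(y_3) = b*y + (c1 - a1*y)*x1 + (c2 - a2*y)*x2 = 15*(-0.75) + 6.75*0.0 + 15.5*0.0 = -11.25 + 0.0 + 0.0 = -11.25


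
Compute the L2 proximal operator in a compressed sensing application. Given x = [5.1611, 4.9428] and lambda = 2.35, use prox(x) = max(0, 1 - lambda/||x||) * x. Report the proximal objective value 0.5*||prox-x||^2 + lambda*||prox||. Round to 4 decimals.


Step 1: Compute ||x||.
||x|| = 7.1462
Step 2: Compute scaling factor.
scale = max(0, 1 - 2.35/7.1462) = 0.6712
Step 3: prox(x) = [3.4639, 3.3174]
||prox(x)|| = 4.7962
Step 4: Proximal objective.
0.5*||prox-x||^2 = 2.7613
lambda*||prox|| = 11.2711
Total = 14.0323


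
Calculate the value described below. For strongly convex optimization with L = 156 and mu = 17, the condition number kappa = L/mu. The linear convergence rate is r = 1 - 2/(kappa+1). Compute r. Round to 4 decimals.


Step 1: Compute the condition number.
kappa = L/mu = 156/17 = 9.1765
Step 2: Compute the convergence rate.
r = 1 - 2/(kappa + 1) = 1 - 2*mu/(L + mu) = (L - mu)/(L + mu) = 139/173 = 0.8035


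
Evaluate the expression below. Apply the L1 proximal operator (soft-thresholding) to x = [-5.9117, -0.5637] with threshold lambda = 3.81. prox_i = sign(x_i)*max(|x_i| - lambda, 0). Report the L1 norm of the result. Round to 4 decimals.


Soft-thresholding with lambda = 3.81:
prox(-5.9117) = sign(-5.9117)*max(|-5.9117| - 3.81, 0) = -2.1017
prox(-0.5637) = sign(-0.5637)*max(|-0.5637| - 3.81, 0) = 0.0
prox(x) = [-2.1017, 0.0]
||prox(x)||_1 = 2.1017 + 0.0 = 2.1017


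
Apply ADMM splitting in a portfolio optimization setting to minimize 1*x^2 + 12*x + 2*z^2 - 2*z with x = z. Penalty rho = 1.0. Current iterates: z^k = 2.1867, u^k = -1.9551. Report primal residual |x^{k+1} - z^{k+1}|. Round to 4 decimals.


ADMM iteration with rho = 1.0, z^k = 2.1867, u^k = -1.9551
Step 1: x-update.
Minimize 1*x^2 + 12*x + (1.0/2)*(x - 2.1867 - 1.9551)^2
FOC: (2*1 + 1.0)*x = -12 + 1.0*(2.1867 + 1.9551)
x^{k+1} = -2.6194
Step 2: z-update.
Minimize 2*z^2 - 2*z + (1.0/2)*(-2.6194 - z - 1.9551)^2
FOC: (2*2 + 1.0)*z = 2 + 1.0*(-2.6194 - 1.9551)
z^{k+1} = -0.5149
Step 3: u-update.
u^{k+1} = -1.9551 - 2.6194 + 0.5149 = -4.0596
Step 4: Primal residual = |-2.6194 + 0.5149| = 2.1045


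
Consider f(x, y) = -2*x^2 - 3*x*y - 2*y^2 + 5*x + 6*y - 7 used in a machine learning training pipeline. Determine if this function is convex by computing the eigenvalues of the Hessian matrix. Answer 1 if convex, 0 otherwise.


The Hessian of f(x,y) = -2*x^2 - 3*x*y - 2*y^2 + 5*x + 6*y - 7 is:
H = [[-4, -3], [-3, -4]]
Trace = -4 - 4 = -8
Determinant = -4*-4 - (-3)^2 = 7
Discriminant = (-8)^2 - 4*7 = 36.0
Eigenvalues: lambda_1 = -7.0, lambda_2 = -1.0
The function is not convex.

0


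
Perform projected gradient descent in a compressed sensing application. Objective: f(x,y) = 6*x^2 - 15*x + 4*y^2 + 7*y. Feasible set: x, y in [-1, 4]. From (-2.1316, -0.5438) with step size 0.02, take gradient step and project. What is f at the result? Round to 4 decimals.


Step 1: Compute gradient at (-2.1316, -0.5438).
grad_x = 2*6*-2.1316 - 15 = -40.5792
grad_y = 2*4*-0.5438 + 7 = 2.6496
Step 2: Gradient step.
x_raw = -2.1316 - 0.02*-40.5792 = -1.32
y_raw = -0.5438 - 0.02*2.6496 = -0.5968
Step 3: Project onto [-1, 4].
x_proj = clip(-1.32) = -1.0
y_proj = clip(-0.5968) = -0.5968
Step 4: Evaluate f.
f(-1.0, -0.5968) = 18.2471


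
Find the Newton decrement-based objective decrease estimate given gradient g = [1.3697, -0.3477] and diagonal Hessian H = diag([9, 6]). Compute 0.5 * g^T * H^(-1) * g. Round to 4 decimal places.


Step 1: H is diagonal, so H^(-1) * g = [0.1522, -0.058].
Step 2: g^T H^(-1) g = sum_i g_i^2 / H_ii
  = (1.3697)^2/9 + (-0.3477)^2/6
  = 0.2085 + 0.0201 = 0.2286
Step 3: Objective decrease = 0.5 * g^T H^(-1) g = 0.1143


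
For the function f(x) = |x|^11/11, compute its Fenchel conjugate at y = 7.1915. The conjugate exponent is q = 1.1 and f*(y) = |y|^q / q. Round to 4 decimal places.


The conjugate exponent q satisfies 1/p + 1/q = 1.
p = 11, so q = 11/(11 - 1) = 1.1
|y|^q = 7.1915^1.1 = 8.7599
f*(7.1915) = 8.7599 / 1.1 = 7.9636


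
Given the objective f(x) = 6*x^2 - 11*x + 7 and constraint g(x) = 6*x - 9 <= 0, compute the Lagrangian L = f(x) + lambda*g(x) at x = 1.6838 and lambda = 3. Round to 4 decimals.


Step 1: Evaluate f(x).
f(1.6838) = 6*1.6838^2 - 11*1.6838 + 7 = 5.4893
Step 2: Evaluate g(x).
g(1.6838) = 6*1.6838 - 9 = 1.1028
Step 3: Compute Lagrangian.
L = 5.4893 + 3*1.1028 = 8.7977


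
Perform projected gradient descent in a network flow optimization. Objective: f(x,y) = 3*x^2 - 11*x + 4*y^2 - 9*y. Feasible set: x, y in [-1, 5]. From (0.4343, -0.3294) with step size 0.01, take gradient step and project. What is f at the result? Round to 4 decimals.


Step 1: Compute gradient at (0.4343, -0.3294).
grad_x = 2*3*0.4343 - 11 = -8.3942
grad_y = 2*4*-0.3294 - 9 = -11.6352
Step 2: Gradient step.
x_raw = 0.4343 - 0.01*-8.3942 = 0.5182
y_raw = -0.3294 - 0.01*-11.6352 = -0.213
Step 3: Project onto [-1, 5].
x_proj = clip(0.5182) = 0.5182
y_proj = clip(-0.213) = -0.213
Step 4: Evaluate f.
f(0.5182, -0.213) = -2.7959


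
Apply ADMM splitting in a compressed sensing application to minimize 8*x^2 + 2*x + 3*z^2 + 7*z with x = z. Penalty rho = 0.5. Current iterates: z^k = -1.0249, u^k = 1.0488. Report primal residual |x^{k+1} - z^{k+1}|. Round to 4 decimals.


ADMM iteration with rho = 0.5, z^k = -1.0249, u^k = 1.0488
Step 1: x-update.
Minimize 8*x^2 + 2*x + (0.5/2)*(x + 1.0249 + 1.0488)^2
FOC: (2*8 + 0.5)*x = -2 + 0.5*(-1.0249 - 1.0488)
x^{k+1} = -0.1841
Step 2: z-update.
Minimize 3*z^2 + 7*z + (0.5/2)*(-0.1841 - z + 1.0488)^2
FOC: (2*3 + 0.5)*z = -7 + 0.5*(-0.1841 + 1.0488)
z^{k+1} = -1.0104
Step 3: u-update.
u^{k+1} = 1.0488 - 0.1841 + 1.0104 = 1.8752
Step 4: Primal residual = |-0.1841 + 1.0104| = 0.8264
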